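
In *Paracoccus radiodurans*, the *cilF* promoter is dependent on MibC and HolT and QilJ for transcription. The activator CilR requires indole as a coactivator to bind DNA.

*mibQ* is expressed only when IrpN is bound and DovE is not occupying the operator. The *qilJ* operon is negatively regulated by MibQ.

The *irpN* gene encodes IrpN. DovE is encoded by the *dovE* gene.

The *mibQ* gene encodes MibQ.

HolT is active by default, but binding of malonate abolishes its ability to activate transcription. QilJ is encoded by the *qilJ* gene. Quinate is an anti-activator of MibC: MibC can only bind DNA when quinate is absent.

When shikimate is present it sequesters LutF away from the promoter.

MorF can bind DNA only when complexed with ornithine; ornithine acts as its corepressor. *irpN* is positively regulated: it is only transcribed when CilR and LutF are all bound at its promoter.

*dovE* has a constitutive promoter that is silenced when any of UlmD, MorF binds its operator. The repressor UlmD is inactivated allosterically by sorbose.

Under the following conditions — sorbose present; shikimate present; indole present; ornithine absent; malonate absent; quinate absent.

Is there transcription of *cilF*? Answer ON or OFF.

ON

Quinate is absent, so MibC is active.
Malonate is absent, so HolT is active.
Indole is present, so CilR is active.
Shikimate is present, so LutF is inactive.
Required activator LutF is absent, so *irpN* is not transcribed.
So IrpN is not produced.
Sorbose is present, so UlmD is inactive.
Ornithine is absent, so MorF is inactive.
With no repressor bound, *dovE* is transcribed.
So DovE is produced and active.
With repressor DovE bound, *mibQ* is not transcribed.
So MibQ is not produced.
With no repressor bound, *qilJ* is transcribed.
So QilJ is produced and active.
No repressor is bound and MibC and HolT and QilJ are active, so *cilF* is transcribed.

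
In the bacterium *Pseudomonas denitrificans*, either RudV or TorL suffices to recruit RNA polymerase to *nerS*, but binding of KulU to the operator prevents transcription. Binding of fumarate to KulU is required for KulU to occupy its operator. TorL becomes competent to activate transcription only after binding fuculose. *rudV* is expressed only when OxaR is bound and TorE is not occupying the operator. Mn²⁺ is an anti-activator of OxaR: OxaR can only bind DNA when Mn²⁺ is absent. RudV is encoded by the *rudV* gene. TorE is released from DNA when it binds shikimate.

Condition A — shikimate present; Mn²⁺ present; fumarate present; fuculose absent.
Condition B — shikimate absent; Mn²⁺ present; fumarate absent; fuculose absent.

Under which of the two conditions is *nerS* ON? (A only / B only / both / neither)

neither

Condition A:
Shikimate is present, so TorE is inactive.
Mn²⁺ is present, so OxaR is inactive.
Required activator OxaR is absent, so *rudV* is not transcribed.
So RudV is not produced.
Fumarate is present, so KulU is active.
Fuculose is absent, so TorL is inactive.
With repressor KulU bound, *nerS* is not transcribed.
→ *nerS* is OFF in A.
Condition B:
Shikimate is absent, so TorE is active.
Mn²⁺ is present, so OxaR is inactive.
With repressor TorE bound, *rudV* is not transcribed.
So RudV is not produced.
Fumarate is absent, so KulU is inactive.
Fuculose is absent, so TorL is inactive.
No activator is available at the *nerS* promoter, so *nerS* is not transcribed.
→ *nerS* is OFF in B.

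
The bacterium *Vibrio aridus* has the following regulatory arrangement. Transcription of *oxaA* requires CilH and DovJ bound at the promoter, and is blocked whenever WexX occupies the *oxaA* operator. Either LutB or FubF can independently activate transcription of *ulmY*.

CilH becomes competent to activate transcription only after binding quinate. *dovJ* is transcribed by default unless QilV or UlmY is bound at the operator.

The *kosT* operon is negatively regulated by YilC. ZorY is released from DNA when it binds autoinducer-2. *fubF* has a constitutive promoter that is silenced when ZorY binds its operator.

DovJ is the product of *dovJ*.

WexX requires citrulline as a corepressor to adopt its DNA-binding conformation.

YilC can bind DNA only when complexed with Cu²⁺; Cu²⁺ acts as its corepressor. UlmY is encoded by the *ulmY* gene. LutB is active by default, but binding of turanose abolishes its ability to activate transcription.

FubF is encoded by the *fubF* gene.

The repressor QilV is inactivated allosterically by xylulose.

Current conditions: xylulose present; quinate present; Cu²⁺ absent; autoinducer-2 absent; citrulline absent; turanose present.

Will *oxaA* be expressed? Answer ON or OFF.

ON

Citrulline is absent, so WexX is inactive.
Quinate is present, so CilH is active.
Xylulose is present, so QilV is inactive.
Turanose is present, so LutB is inactive.
Autoinducer-2 is absent, so ZorY is active.
With repressor ZorY bound, *fubF* is not transcribed.
So FubF is not produced.
No activator is available at the *ulmY* promoter, so *ulmY* is not transcribed.
So UlmY is not produced.
With no repressor bound, *dovJ* is transcribed.
So DovJ is produced and active.
No repressor is bound and CilH and DovJ are active, so *oxaA* is transcribed.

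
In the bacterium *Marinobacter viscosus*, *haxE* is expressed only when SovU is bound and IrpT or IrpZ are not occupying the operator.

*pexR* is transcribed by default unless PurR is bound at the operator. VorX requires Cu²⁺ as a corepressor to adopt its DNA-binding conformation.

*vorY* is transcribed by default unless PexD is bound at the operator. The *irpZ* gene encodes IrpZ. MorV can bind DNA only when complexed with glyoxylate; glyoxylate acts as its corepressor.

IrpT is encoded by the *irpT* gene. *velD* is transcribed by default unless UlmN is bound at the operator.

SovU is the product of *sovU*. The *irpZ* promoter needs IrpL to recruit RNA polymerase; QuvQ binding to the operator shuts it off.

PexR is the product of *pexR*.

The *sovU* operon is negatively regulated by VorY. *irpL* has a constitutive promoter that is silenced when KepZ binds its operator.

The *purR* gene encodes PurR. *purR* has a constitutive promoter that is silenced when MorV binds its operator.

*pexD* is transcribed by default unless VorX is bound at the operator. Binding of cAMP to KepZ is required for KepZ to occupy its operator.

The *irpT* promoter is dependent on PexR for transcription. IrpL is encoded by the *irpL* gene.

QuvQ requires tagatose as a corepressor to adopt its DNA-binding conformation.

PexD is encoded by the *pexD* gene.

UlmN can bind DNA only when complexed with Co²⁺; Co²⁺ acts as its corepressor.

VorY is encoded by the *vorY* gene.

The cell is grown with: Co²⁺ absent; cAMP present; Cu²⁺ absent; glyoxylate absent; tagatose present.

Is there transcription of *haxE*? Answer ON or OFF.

ON

Cu²⁺ is absent, so VorX is inactive.
With no repressor bound, *pexD* is transcribed.
So PexD is produced and active.
With repressor PexD bound, *vorY* is not transcribed.
So VorY is not produced.
With no repressor bound, *sovU* is transcribed.
So SovU is produced and active.
Glyoxylate is absent, so MorV is inactive.
With no repressor bound, *purR* is transcribed.
So PurR is produced and active.
With repressor PurR bound, *pexR* is not transcribed.
So PexR is not produced.
Required activator PexR is absent, so *irpT* is not transcribed.
So IrpT is not produced.
Tagatose is present, so QuvQ is active.
cAMP is present, so KepZ is active.
With repressor KepZ bound, *irpL* is not transcribed.
So IrpL is not produced.
With repressor QuvQ bound, *irpZ* is not transcribed.
So IrpZ is not produced.
No repressor is bound and SovU is active, so *haxE* is transcribed.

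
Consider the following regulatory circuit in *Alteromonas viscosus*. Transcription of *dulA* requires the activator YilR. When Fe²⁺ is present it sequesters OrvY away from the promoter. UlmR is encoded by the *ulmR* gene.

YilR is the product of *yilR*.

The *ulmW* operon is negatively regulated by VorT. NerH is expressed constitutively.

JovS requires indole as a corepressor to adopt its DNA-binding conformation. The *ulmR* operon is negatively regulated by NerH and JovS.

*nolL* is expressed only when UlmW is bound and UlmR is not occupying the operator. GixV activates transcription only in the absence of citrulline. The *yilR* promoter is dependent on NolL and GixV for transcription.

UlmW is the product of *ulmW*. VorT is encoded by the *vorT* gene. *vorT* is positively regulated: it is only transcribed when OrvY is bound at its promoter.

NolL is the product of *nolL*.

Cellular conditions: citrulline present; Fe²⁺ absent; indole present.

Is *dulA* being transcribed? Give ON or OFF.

OFF

Fe²⁺ is absent, so OrvY is active.
No repressor is bound and OrvY is active, so *vorT* is transcribed.
So VorT is produced and active.
With repressor VorT bound, *ulmW* is not transcribed.
So UlmW is not produced.
NerH is produced constitutively and is active.
Indole is present, so JovS is active.
With repressor NerH bound, *ulmR* is not transcribed.
So UlmR is not produced.
Required activator UlmW is absent, so *nolL* is not transcribed.
So NolL is not produced.
Citrulline is present, so GixV is inactive.
Required activator NolL is absent, so *yilR* is not transcribed.
So YilR is not produced.
Required activator YilR is absent, so *dulA* is not transcribed.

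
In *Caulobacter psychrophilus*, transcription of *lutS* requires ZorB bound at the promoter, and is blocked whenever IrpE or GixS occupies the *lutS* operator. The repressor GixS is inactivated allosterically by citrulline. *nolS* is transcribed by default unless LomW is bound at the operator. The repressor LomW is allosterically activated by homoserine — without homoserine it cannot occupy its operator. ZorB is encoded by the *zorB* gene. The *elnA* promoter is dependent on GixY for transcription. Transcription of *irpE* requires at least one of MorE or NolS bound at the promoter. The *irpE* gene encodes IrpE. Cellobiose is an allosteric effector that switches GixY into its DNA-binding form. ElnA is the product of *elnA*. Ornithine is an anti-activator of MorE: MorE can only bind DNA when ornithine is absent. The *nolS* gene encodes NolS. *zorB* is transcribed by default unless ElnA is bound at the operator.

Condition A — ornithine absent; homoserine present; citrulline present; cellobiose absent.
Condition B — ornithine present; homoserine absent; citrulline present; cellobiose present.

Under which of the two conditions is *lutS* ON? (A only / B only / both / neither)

Condition A:
Ornithine is absent, so MorE is active.
Homoserine is present, so LomW is active.
With repressor LomW bound, *nolS* is not transcribed.
So NolS is not produced.
Activator MorE is present, so *irpE* is transcribed.
So IrpE is produced and active.
Citrulline is present, so GixS is inactive.
Cellobiose is absent, so GixY is inactive.
Required activator GixY is absent, so *elnA* is not transcribed.
So ElnA is not produced.
With no repressor bound, *zorB* is transcribed.
So ZorB is produced and active.
With repressor IrpE bound, *lutS* is not transcribed.
→ *lutS* is OFF in A.
Condition B:
Ornithine is present, so MorE is inactive.
Homoserine is absent, so LomW is inactive.
With no repressor bound, *nolS* is transcribed.
So NolS is produced and active.
Activator NolS is present, so *irpE* is transcribed.
So IrpE is produced and active.
Citrulline is present, so GixS is inactive.
Cellobiose is present, so GixY is active.
No repressor is bound and GixY is active, so *elnA* is transcribed.
So ElnA is produced and active.
With repressor ElnA bound, *zorB* is not transcribed.
So ZorB is not produced.
With repressor IrpE bound, *lutS* is not transcribed.
→ *lutS* is OFF in B.

neither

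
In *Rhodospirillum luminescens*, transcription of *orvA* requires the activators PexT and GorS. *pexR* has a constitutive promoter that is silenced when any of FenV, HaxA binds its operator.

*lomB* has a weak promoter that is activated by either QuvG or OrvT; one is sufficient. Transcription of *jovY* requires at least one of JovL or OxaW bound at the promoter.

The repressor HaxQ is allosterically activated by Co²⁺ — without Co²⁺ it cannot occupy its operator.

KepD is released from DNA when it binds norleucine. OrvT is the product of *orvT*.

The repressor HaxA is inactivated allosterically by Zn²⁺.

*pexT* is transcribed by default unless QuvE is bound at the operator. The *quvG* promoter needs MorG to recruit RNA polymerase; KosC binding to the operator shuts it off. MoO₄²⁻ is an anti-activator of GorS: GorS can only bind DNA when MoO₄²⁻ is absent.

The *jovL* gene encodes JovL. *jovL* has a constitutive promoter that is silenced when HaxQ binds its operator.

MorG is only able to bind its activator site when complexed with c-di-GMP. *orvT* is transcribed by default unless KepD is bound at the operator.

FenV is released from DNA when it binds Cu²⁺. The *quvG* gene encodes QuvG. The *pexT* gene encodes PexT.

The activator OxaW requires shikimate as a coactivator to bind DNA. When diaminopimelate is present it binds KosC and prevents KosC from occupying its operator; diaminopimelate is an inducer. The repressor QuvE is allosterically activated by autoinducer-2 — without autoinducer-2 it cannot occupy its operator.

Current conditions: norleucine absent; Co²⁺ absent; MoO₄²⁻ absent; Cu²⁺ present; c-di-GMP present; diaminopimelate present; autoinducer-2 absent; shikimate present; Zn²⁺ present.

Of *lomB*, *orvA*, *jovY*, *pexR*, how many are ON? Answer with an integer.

4

c-di-GMP is present, so MorG is active.
Diaminopimelate is present, so KosC is inactive.
No repressor is bound and MorG is active, so *quvG* is transcribed.
So QuvG is produced and active.
Norleucine is absent, so KepD is active.
With repressor KepD bound, *orvT* is not transcribed.
So OrvT is not produced.
Activator QuvG is present, so *lomB* is transcribed.
→ *lomB* is ON.
Autoinducer-2 is absent, so QuvE is inactive.
With no repressor bound, *pexT* is transcribed.
So PexT is produced and active.
MoO₄²⁻ is absent, so GorS is active.
No repressor is bound and PexT and GorS are active, so *orvA* is transcribed.
→ *orvA* is ON.
Co²⁺ is absent, so HaxQ is inactive.
With no repressor bound, *jovL* is transcribed.
So JovL is produced and active.
Shikimate is present, so OxaW is active.
Activator JovL is present, so *jovY* is transcribed.
→ *jovY* is ON.
Cu²⁺ is present, so FenV is inactive.
Zn²⁺ is present, so HaxA is inactive.
With no repressor bound, *pexR* is transcribed.
→ *pexR* is ON.
4 of the 4 genes are transcribed.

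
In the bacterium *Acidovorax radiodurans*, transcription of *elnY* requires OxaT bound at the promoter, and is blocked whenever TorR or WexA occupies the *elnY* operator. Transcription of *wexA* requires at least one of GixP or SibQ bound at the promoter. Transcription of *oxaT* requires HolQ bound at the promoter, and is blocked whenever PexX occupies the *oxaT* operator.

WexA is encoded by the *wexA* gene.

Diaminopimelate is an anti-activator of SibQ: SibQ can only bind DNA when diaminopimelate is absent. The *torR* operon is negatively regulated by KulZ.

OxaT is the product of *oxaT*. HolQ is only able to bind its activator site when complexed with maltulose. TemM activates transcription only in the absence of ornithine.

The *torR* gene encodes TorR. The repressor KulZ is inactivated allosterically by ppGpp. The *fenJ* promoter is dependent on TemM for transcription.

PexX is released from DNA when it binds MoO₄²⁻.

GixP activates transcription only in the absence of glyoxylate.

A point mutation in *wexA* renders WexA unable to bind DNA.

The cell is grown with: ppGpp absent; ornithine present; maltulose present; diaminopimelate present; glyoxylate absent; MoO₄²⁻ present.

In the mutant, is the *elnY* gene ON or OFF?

ppGpp is absent, so KulZ is active.
With repressor KulZ bound, *torR* is not transcribed.
So TorR is not produced.
WexA is non-functional in this strain, so it has no effect.
MoO₄²⁻ is present, so PexX is inactive.
Maltulose is present, so HolQ is active.
No repressor is bound and HolQ is active, so *oxaT* is transcribed.
So OxaT is produced and active.
No repressor is bound and OxaT is active, so *elnY* is transcribed.

ON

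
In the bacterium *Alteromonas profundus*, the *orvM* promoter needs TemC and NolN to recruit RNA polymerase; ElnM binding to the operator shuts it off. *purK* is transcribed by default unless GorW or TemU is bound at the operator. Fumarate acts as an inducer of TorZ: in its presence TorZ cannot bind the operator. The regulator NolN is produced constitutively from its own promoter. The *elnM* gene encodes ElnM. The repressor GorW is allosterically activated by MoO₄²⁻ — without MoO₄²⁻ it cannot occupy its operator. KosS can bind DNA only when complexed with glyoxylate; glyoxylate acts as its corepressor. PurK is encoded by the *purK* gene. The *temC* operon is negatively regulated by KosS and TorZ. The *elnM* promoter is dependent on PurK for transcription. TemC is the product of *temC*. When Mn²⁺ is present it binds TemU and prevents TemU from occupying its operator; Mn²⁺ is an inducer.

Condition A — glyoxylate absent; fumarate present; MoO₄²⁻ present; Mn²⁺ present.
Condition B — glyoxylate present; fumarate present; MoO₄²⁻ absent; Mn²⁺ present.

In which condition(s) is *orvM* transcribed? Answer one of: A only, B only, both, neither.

A only

Condition A:
Glyoxylate is absent, so KosS is inactive.
Fumarate is present, so TorZ is inactive.
With no repressor bound, *temC* is transcribed.
So TemC is produced and active.
MoO₄²⁻ is present, so GorW is active.
Mn²⁺ is present, so TemU is inactive.
With repressor GorW bound, *purK* is not transcribed.
So PurK is not produced.
Required activator PurK is absent, so *elnM* is not transcribed.
So ElnM is not produced.
NolN is produced constitutively and is active.
No repressor is bound and TemC and NolN are active, so *orvM* is transcribed.
→ *orvM* is ON in A.
Condition B:
Glyoxylate is present, so KosS is active.
Fumarate is present, so TorZ is inactive.
With repressor KosS bound, *temC* is not transcribed.
So TemC is not produced.
MoO₄²⁻ is absent, so GorW is inactive.
Mn²⁺ is present, so TemU is inactive.
With no repressor bound, *purK* is transcribed.
So PurK is produced and active.
No repressor is bound and PurK is active, so *elnM* is transcribed.
So ElnM is produced and active.
NolN is produced constitutively and is active.
With repressor ElnM bound, *orvM* is not transcribed.
→ *orvM* is OFF in B.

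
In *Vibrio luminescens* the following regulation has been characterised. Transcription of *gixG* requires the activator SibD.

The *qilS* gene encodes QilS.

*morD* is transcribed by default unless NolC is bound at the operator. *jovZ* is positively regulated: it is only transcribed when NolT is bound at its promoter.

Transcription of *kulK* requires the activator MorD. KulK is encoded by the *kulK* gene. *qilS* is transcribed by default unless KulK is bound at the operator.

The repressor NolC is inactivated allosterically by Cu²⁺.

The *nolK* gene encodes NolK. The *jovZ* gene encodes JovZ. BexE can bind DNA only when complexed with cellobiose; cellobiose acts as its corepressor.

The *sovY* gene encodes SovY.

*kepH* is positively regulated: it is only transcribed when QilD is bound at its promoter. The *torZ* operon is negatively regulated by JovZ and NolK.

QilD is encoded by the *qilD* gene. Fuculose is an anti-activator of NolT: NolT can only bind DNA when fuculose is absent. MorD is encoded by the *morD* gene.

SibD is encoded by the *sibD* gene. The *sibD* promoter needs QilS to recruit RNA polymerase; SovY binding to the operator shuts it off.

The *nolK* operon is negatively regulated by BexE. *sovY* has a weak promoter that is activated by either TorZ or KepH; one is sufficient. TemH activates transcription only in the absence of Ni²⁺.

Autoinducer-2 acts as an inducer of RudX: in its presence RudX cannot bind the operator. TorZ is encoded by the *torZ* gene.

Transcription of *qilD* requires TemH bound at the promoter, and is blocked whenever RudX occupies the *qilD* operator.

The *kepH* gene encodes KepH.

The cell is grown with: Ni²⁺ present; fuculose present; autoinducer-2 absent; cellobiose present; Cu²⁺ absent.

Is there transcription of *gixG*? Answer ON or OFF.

Cu²⁺ is absent, so NolC is active.
With repressor NolC bound, *morD* is not transcribed.
So MorD is not produced.
Required activator MorD is absent, so *kulK* is not transcribed.
So KulK is not produced.
With no repressor bound, *qilS* is transcribed.
So QilS is produced and active.
Fuculose is present, so NolT is inactive.
Required activator NolT is absent, so *jovZ* is not transcribed.
So JovZ is not produced.
Cellobiose is present, so BexE is active.
With repressor BexE bound, *nolK* is not transcribed.
So NolK is not produced.
With no repressor bound, *torZ* is transcribed.
So TorZ is produced and active.
Ni²⁺ is present, so TemH is inactive.
Autoinducer-2 is absent, so RudX is active.
With repressor RudX bound, *qilD* is not transcribed.
So QilD is not produced.
Required activator QilD is absent, so *kepH* is not transcribed.
So KepH is not produced.
Activator TorZ is present, so *sovY* is transcribed.
So SovY is produced and active.
With repressor SovY bound, *sibD* is not transcribed.
So SibD is not produced.
Required activator SibD is absent, so *gixG* is not transcribed.

OFF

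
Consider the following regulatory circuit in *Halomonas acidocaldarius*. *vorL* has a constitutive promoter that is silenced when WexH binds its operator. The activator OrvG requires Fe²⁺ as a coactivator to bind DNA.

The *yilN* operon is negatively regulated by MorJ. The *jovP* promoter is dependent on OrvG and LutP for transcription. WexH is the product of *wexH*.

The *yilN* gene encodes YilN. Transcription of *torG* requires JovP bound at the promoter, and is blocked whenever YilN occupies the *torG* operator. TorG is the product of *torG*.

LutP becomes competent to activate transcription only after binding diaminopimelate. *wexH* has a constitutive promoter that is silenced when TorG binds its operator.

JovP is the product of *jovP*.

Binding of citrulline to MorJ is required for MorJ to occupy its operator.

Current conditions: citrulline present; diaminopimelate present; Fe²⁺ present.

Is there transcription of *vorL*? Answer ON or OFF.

Fe²⁺ is present, so OrvG is active.
Diaminopimelate is present, so LutP is active.
No repressor is bound and OrvG and LutP are active, so *jovP* is transcribed.
So JovP is produced and active.
Citrulline is present, so MorJ is active.
With repressor MorJ bound, *yilN* is not transcribed.
So YilN is not produced.
No repressor is bound and JovP is active, so *torG* is transcribed.
So TorG is produced and active.
With repressor TorG bound, *wexH* is not transcribed.
So WexH is not produced.
With no repressor bound, *vorL* is transcribed.

ON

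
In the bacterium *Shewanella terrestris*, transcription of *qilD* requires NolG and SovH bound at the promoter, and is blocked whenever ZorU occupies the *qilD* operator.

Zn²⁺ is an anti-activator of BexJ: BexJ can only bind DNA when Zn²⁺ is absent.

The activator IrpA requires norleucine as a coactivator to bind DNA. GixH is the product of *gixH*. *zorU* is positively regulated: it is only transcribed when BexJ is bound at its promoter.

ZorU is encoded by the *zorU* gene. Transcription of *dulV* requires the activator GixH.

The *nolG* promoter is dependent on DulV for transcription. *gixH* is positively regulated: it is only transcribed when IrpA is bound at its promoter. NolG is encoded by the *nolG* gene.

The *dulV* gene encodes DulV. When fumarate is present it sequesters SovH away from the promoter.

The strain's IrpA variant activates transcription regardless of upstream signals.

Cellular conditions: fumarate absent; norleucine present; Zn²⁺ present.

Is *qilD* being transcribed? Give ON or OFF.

ON

IrpA is constitutively active in this strain.
No repressor is bound and IrpA is active, so *gixH* is transcribed.
So GixH is produced and active.
No repressor is bound and GixH is active, so *dulV* is transcribed.
So DulV is produced and active.
No repressor is bound and DulV is active, so *nolG* is transcribed.
So NolG is produced and active.
Fumarate is absent, so SovH is active.
Zn²⁺ is present, so BexJ is inactive.
Required activator BexJ is absent, so *zorU* is not transcribed.
So ZorU is not produced.
No repressor is bound and NolG and SovH are active, so *qilD* is transcribed.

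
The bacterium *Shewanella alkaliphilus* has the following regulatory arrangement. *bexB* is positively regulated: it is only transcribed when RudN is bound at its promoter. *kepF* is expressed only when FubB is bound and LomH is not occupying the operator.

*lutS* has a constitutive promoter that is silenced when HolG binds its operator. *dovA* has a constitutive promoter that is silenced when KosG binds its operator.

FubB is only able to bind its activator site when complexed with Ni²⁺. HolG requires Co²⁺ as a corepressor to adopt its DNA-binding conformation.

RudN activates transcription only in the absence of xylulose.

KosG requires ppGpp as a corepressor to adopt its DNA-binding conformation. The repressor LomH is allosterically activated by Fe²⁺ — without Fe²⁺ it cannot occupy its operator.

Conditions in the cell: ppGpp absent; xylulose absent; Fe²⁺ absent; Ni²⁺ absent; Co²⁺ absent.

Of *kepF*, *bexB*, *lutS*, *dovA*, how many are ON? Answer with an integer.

Fe²⁺ is absent, so LomH is inactive.
Ni²⁺ is absent, so FubB is inactive.
Required activator FubB is absent, so *kepF* is not transcribed.
→ *kepF* is OFF.
Xylulose is absent, so RudN is active.
No repressor is bound and RudN is active, so *bexB* is transcribed.
→ *bexB* is ON.
Co²⁺ is absent, so HolG is inactive.
With no repressor bound, *lutS* is transcribed.
→ *lutS* is ON.
ppGpp is absent, so KosG is inactive.
With no repressor bound, *dovA* is transcribed.
→ *dovA* is ON.
3 of the 4 genes are transcribed.

3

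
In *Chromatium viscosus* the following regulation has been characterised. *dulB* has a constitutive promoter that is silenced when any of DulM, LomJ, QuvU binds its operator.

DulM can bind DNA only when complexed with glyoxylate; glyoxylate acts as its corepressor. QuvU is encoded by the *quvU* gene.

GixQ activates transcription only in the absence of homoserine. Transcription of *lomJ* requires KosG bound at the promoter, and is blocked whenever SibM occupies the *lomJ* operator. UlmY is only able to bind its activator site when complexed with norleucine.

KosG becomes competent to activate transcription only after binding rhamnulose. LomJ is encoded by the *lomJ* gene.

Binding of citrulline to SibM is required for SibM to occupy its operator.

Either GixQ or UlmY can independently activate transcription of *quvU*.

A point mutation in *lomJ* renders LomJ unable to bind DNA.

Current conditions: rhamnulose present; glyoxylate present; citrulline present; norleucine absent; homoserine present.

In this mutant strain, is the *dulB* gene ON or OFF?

OFF

Glyoxylate is present, so DulM is active.
LomJ is non-functional in this strain, so it has no effect.
Homoserine is present, so GixQ is inactive.
Norleucine is absent, so UlmY is inactive.
No activator is available at the *quvU* promoter, so *quvU* is not transcribed.
So QuvU is not produced.
With repressor DulM bound, *dulB* is not transcribed.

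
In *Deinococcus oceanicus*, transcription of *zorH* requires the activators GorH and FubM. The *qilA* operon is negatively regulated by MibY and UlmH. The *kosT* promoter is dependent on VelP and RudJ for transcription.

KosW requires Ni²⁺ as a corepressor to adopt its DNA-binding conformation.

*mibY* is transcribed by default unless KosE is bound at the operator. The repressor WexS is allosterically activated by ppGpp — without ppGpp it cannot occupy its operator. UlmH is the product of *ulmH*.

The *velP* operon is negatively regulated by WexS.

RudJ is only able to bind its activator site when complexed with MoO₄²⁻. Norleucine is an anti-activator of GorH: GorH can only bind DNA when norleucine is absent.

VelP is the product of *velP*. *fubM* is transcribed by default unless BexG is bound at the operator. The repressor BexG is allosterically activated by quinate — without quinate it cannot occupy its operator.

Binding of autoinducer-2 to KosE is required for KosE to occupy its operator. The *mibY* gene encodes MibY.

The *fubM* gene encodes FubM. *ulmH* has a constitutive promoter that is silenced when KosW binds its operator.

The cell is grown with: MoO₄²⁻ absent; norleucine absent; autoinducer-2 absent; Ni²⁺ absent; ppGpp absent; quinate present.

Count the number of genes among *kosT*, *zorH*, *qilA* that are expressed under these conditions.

0

ppGpp is absent, so WexS is inactive.
With no repressor bound, *velP* is transcribed.
So VelP is produced and active.
MoO₄²⁻ is absent, so RudJ is inactive.
Required activator RudJ is absent, so *kosT* is not transcribed.
→ *kosT* is OFF.
Norleucine is absent, so GorH is active.
Quinate is present, so BexG is active.
With repressor BexG bound, *fubM* is not transcribed.
So FubM is not produced.
Required activator FubM is absent, so *zorH* is not transcribed.
→ *zorH* is OFF.
Autoinducer-2 is absent, so KosE is inactive.
With no repressor bound, *mibY* is transcribed.
So MibY is produced and active.
Ni²⁺ is absent, so KosW is inactive.
With no repressor bound, *ulmH* is transcribed.
So UlmH is produced and active.
With repressor MibY bound, *qilA* is not transcribed.
→ *qilA* is OFF.
0 of the 3 genes are transcribed.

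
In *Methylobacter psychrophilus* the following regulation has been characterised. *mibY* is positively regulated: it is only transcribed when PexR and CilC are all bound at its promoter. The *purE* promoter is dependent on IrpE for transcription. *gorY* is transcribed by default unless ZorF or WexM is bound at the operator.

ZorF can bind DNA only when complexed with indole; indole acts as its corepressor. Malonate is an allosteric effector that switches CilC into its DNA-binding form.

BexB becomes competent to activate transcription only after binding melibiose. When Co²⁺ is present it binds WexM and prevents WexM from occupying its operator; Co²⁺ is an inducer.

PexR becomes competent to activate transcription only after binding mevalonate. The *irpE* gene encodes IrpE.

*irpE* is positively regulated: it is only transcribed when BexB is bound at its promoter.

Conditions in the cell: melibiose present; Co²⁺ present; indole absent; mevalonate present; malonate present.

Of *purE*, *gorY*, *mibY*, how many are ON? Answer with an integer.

3

Melibiose is present, so BexB is active.
No repressor is bound and BexB is active, so *irpE* is transcribed.
So IrpE is produced and active.
No repressor is bound and IrpE is active, so *purE* is transcribed.
→ *purE* is ON.
Indole is absent, so ZorF is inactive.
Co²⁺ is present, so WexM is inactive.
With no repressor bound, *gorY* is transcribed.
→ *gorY* is ON.
Mevalonate is present, so PexR is active.
Malonate is present, so CilC is active.
No repressor is bound and PexR and CilC are active, so *mibY* is transcribed.
→ *mibY* is ON.
3 of the 3 genes are transcribed.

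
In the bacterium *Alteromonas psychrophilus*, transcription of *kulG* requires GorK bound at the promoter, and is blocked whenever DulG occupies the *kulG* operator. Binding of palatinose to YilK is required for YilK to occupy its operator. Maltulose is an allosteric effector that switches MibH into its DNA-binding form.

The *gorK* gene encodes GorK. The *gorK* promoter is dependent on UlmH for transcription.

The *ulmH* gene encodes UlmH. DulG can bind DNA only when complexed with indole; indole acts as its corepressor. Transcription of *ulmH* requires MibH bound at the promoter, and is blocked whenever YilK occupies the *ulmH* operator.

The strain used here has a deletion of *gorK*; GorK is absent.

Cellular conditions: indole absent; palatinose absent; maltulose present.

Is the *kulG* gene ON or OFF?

Indole is absent, so DulG is inactive.
GorK is non-functional in this strain, so it has no effect.
Required activator GorK is absent, so *kulG* is not transcribed.

OFF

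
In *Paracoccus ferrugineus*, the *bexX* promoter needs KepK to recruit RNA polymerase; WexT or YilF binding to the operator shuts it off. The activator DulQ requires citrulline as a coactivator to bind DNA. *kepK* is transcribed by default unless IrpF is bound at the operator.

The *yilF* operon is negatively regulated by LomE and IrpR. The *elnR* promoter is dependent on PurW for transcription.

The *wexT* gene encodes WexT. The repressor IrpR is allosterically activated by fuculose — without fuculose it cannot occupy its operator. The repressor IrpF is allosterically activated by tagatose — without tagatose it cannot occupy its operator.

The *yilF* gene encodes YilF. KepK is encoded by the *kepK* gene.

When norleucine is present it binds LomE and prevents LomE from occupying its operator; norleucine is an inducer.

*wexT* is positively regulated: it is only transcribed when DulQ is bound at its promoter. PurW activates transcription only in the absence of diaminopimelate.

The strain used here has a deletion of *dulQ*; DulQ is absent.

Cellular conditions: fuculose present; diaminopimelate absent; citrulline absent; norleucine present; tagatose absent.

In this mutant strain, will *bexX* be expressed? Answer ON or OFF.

ON

DulQ is non-functional in this strain, so it has no effect.
Required activator DulQ is absent, so *wexT* is not transcribed.
So WexT is not produced.
Tagatose is absent, so IrpF is inactive.
With no repressor bound, *kepK* is transcribed.
So KepK is produced and active.
Norleucine is present, so LomE is inactive.
Fuculose is present, so IrpR is active.
With repressor IrpR bound, *yilF* is not transcribed.
So YilF is not produced.
No repressor is bound and KepK is active, so *bexX* is transcribed.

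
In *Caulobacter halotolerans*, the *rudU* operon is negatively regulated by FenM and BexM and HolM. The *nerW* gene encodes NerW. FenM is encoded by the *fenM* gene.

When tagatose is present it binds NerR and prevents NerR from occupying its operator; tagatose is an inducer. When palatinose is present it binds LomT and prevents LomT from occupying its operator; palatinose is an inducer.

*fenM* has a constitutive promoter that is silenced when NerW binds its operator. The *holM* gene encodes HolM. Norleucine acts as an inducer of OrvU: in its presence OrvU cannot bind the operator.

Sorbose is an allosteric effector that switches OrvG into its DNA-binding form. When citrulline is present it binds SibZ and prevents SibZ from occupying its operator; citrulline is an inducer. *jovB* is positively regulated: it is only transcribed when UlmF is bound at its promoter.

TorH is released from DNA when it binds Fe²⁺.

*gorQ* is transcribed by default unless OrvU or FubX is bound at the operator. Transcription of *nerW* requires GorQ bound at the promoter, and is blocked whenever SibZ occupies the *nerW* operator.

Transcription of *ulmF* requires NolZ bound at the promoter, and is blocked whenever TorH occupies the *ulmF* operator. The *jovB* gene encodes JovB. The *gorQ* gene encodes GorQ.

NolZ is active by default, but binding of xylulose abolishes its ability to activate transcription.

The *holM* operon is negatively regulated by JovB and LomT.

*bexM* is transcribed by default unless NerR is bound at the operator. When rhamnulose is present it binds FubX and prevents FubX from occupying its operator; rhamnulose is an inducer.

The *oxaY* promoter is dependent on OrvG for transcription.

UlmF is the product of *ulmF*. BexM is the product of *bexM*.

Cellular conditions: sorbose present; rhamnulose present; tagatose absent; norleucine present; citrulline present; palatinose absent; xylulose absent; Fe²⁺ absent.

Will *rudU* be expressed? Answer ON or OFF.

ON

Norleucine is present, so OrvU is inactive.
Rhamnulose is present, so FubX is inactive.
With no repressor bound, *gorQ* is transcribed.
So GorQ is produced and active.
Citrulline is present, so SibZ is inactive.
No repressor is bound and GorQ is active, so *nerW* is transcribed.
So NerW is produced and active.
With repressor NerW bound, *fenM* is not transcribed.
So FenM is not produced.
Tagatose is absent, so NerR is active.
With repressor NerR bound, *bexM* is not transcribed.
So BexM is not produced.
Fe²⁺ is absent, so TorH is active.
Xylulose is absent, so NolZ is active.
With repressor TorH bound, *ulmF* is not transcribed.
So UlmF is not produced.
Required activator UlmF is absent, so *jovB* is not transcribed.
So JovB is not produced.
Palatinose is absent, so LomT is active.
With repressor LomT bound, *holM* is not transcribed.
So HolM is not produced.
With no repressor bound, *rudU* is transcribed.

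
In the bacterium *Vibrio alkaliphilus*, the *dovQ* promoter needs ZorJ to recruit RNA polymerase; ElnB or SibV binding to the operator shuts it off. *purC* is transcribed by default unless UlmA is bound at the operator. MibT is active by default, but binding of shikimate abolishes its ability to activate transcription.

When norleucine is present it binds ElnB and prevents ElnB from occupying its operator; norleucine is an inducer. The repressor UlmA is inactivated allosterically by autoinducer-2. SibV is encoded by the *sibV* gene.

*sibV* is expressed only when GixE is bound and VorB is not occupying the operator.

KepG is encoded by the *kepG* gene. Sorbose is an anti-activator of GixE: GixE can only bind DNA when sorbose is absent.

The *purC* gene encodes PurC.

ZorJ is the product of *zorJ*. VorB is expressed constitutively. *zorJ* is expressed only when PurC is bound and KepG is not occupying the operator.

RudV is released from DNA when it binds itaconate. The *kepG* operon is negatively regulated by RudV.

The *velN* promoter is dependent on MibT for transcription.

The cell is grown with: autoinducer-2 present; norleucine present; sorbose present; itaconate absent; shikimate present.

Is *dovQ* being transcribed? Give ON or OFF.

ON

Itaconate is absent, so RudV is active.
With repressor RudV bound, *kepG* is not transcribed.
So KepG is not produced.
Autoinducer-2 is present, so UlmA is inactive.
With no repressor bound, *purC* is transcribed.
So PurC is produced and active.
No repressor is bound and PurC is active, so *zorJ* is transcribed.
So ZorJ is produced and active.
Norleucine is present, so ElnB is inactive.
Sorbose is present, so GixE is inactive.
VorB is produced constitutively and is active.
With repressor VorB bound, *sibV* is not transcribed.
So SibV is not produced.
No repressor is bound and ZorJ is active, so *dovQ* is transcribed.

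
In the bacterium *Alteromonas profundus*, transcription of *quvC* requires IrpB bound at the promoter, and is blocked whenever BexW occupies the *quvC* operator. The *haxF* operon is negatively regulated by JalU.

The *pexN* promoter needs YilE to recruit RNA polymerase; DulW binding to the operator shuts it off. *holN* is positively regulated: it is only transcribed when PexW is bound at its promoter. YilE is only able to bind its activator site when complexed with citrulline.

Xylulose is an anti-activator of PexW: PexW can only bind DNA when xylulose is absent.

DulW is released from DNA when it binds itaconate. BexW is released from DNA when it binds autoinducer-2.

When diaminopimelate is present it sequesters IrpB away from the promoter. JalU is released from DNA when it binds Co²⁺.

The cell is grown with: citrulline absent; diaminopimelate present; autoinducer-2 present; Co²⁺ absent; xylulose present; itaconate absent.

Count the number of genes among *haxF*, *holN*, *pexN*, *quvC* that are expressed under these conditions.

0

Co²⁺ is absent, so JalU is active.
With repressor JalU bound, *haxF* is not transcribed.
→ *haxF* is OFF.
Xylulose is present, so PexW is inactive.
Required activator PexW is absent, so *holN* is not transcribed.
→ *holN* is OFF.
Itaconate is absent, so DulW is active.
Citrulline is absent, so YilE is inactive.
With repressor DulW bound, *pexN* is not transcribed.
→ *pexN* is OFF.
Diaminopimelate is present, so IrpB is inactive.
Autoinducer-2 is present, so BexW is inactive.
Required activator IrpB is absent, so *quvC* is not transcribed.
→ *quvC* is OFF.
0 of the 4 genes are transcribed.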